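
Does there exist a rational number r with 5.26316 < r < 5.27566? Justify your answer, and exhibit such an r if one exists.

r = 58/11

Multiplying by 11: 11·5.26316 = 57.89476 and 11·5.27566 = 58.03226, so the integer 58 lies strictly between them.
Dividing back, 5.26316 < 58/11 < 5.27566, and 58/11 is rational.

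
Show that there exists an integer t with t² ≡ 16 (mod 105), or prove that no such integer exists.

t = 59

t = 59 works: 59² = 3481, and 3481 − 16 = 3465 = 33·105.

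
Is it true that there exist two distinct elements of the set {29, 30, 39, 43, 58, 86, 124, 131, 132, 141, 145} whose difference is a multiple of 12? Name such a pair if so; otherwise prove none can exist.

There is no such pair.

Two integers differ by a multiple of 12 exactly when they have the same residue mod 12. The residues are 29↦5, 30↦6, 39↦3, 43↦7, 58↦10, 86↦2, 124↦4, 131↦11, 132↦0, 141↦9, 145↦1.
All 11 residues are distinct, so no two elements differ by a multiple of 12.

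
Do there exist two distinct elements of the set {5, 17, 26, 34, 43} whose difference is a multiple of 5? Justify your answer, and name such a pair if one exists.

Two integers differ by a multiple of 5 exactly when they have the same residue mod 5. The residues are 5↦0, 17↦2, 26↦1, 34↦4, 43↦3.
No residue repeats among the 5 elements, so no pair has difference ≡ 0 (mod 5).

No, no such pair exists.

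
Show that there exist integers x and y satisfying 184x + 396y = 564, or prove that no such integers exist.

x = 87, y = -39

gcd(184, 396) = 4, and 4 divides 564, so integer solutions exist.
Dividing through by 4 reduces the equation to 46x + 99y = 141.
Run the Euclidean algorithm on 99 and 46: 99 = 2·46 + 7, 46 = 6·7 + 4, 7 = 1·4 + 3, 4 = 1·3 + 1, 3 = 3·1 + 0.
Back-substituting, 1 = 4 − 1·3 = 4 − (7 − 1·4) = −7 + 2·4 = −7 + 2·(46 − 6·7) = 2·46 − 13·7 = 2·46 − 13·(99 − 2·46) = −13·99 + 28·46; that is, 46·28 + 99·(-13) = 1.
Scaling by 141 gives the particular solution (x, y) = (3948, -1833).
Subtracting 39·99 from x and adding 39·46 to y gives the tidier solution (87, -39).
Indeed 184·87 + 396·(-39) = 16008 − 15444 = 564.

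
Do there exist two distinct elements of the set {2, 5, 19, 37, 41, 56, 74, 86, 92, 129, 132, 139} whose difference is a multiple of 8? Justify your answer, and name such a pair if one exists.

The pair (2, 74) works.

Both 2 and 74 leave remainder 2 on division by 8; their difference 72 = 9·8 is a multiple of 8.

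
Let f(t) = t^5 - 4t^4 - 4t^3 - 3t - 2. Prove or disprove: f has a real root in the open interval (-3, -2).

The endpoint values f(-3) = -452 and f(-2) = -60 are both negative. Claim: f(t) < 0 for every t in (-3, -2).
Shift to the endpoint -2: with t = -2 − u (0 < u < 1), one computes f(-2 − u) = -u^5 - 14u^4 - 68u^3 - 152u^2 - 157u - 60.
The nonzero coefficients here are all negative, so for u > 0 every term is negative (or zero), and the constant term -60 is strictly negative.
Therefore f(t) < 0 throughout (-3, -2), and f has no zero there.

No.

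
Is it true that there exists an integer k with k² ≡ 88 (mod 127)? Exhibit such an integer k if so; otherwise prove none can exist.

k = 71

k = 71 works: 71² = 5041, and 5041 − 88 = 4953 = 39·127.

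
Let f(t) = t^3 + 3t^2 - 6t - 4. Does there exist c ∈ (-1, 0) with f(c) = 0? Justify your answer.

f(-1) = 4 and f(0) = -4, which have opposite signs.
Since f is a polynomial it is continuous on [-1, 0].
So by the Intermediate Value Theorem there is a c strictly between -1 and 0 with f(c) = 0.

Such a root exists.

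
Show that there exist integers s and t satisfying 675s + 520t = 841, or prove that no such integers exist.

No, no such integers exist.

gcd(675, 520) = 5, so every integer of the form 675s + 520t is a multiple of 5.
However 841 leaves remainder 1 on division by 5.
So the equation is unsolvable over ℤ.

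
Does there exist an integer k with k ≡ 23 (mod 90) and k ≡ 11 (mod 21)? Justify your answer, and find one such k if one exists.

k = 473

The moduli are not coprime: gcd(90, 21) = 3. Compatibility requires 3 ∣ (11 − 23) = -12, which holds, so solutions exist.
The integers ≡ 23 (mod 90) are 23, 113, 203, 293, 383, 473, …; their remainders mod 21 are 2, 8, 14, 20, 5, 11, so k = 473 is the first that is ≡ 11 (mod 21).
Indeed 473 ≡ 23 (mod 90) and 473 ≡ 11 (mod 21).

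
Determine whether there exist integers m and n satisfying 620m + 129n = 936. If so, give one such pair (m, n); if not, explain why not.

m = 9, n = -36

620 and 129 are coprime, so 620m + 129n ranges over all of ℤ.
Run the Euclidean algorithm on 620 and 129: 620 = 4·129 + 104, 129 = 1·104 + 25, 104 = 4·25 + 4, 25 = 6·4 + 1, 4 = 4·1 + 0.
Unwinding: 1 = 25 − 6·4 = 25 − 6·(104 − 4·25) = −6·104 + 25·25 = −6·104 + 25·(129 − 1·104) = 25·129 − 31·104 = 25·129 − 31·(620 − 4·129) = −31·620 + 149·129, i.e. 620·(-31) + 129·149 = 1.
Multiplying through by 936: m = (-31)·936 = -29016, n = 149·936 = 139464 is a solution.
The general solution is m = -29016 + 129k, n = 139464 − 620k; taking k = 225 gives the smaller pair m = 9, n = -36.
Indeed 620·9 + 129·(-36) = 5580 − 4644 = 936.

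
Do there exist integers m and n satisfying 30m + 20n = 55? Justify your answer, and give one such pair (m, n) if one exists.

Any value of 30m + 20n is a multiple of gcd(30, 20) = 10.
However 55 leaves remainder 5 on division by 10.
Hence no integers m, n satisfy the equation.

There are no such integers.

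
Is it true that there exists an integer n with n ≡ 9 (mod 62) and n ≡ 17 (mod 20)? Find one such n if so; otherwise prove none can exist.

n = 257

gcd(62, 20) = 2. A simultaneous solution exists iff 9 ≡ 17 (mod 2); here 9 mod 2 = 1 = 17 mod 2, so it does.
List candidates n ≡ 9 (mod 62): 9, 71, 133, 195, 257. Modulo 20 these are 9, 11, 13, 15, 17; 257 gives 17 as required.
Indeed 257 ≡ 9 (mod 62) and 257 ≡ 17 (mod 20).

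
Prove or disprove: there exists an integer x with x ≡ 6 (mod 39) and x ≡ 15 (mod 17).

Since 39 and 17 share no common factor, CRT says the pair of congruences has a solution (unique mod 663).
Write x = 6 + 39t and require 6 + 39t ≡ 15 (mod 17), i.e. 39t ≡ 9 (mod 17).
39 ≡ 5 (mod 17), so this reads 5t ≡ 9 (mod 17). Note 5·7 = 35 ≡ 1 (mod 17) (as 35 − 1 = 2·17), so 5⁻¹ ≡ 7.
Therefore t ≡ 7·9 = 63 ≡ 12 (mod 17).
Taking t = 12 gives x = 6 + 39·12 = 474.
Indeed 474 ≡ 6 (mod 39) and 474 ≡ 15 (mod 17).

x = 474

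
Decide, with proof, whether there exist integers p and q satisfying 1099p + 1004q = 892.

p = 876, q = -958

Since gcd(1099, 1004) = 1, every integer is an integer combination of 1099 and 1004.
Euclidean algorithm: 1099 = 1·1004 + 95, 1004 = 10·95 + 54, 95 = 1·54 + 41, 54 = 1·41 + 13, 41 = 3·13 + 2, 13 = 6·2 + 1, 2 = 2·1 + 0.
Unwinding: 1 = 13 − 6·2 = 13 − 6·(41 − 3·13) = −6·41 + 19·13 = −6·41 + 19·(54 − 1·41) = 19·54 − 25·41 = 19·54 − 25·(95 − 1·54) = −25·95 + 44·54 = −25·95 + 44·(1004 − 10·95) = 44·1004 − 465·95 = 44·1004 − 465·(1099 − 1·1004) = −465·1099 + 509·1004, i.e. 1099·(-465) + 1004·509 = 1.
Multiplying through by 892: p = (-465)·892 = -414780, q = 509·892 = 454028 is a solution.
Shifting by a multiple of (1004, −1099) keeps it a solution: p = -414780 + 414·1004 = 876, q = 454028 − 414·1099 = -958.
Indeed 1099·876 + 1004·(-958) = 962724 − 961832 = 892.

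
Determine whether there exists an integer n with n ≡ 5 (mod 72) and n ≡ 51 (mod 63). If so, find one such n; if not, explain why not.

No, no such integer exists.

Reduce both congruences modulo 9, which divides 72 and 63: they say n ≡ 5 (mod 9) and n ≡ 51 (mod 9).
However 5 ≡ 5 and 51 ≡ 6 (mod 9), and 5 ≠ 6.
Hence the system has no solution.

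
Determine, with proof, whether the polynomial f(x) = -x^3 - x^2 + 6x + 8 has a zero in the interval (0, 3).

f(0) = 8 and f(3) = -10, which have opposite signs.
As a polynomial, f is continuous on every closed interval.
By the Intermediate Value Theorem, f takes the value 0 somewhere in the open interval.

Such a root exists.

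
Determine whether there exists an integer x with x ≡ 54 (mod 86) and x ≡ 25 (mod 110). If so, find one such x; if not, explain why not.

Both moduli are multiples of 2 = gcd(86, 110), so any solution would satisfy x ≡ 54 and x ≡ 25 modulo 2 simultaneously.
But 54 mod 2 = 0 while 25 mod 2 = 1, a contradiction.
So no integer satisfies both congruences.

No such integer exists.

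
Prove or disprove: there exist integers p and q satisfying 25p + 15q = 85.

Since gcd(25, 15) = 5 and 85 = 5·17, Bézout's identity guarantees a solution.
Dividing through by 5 reduces the equation to 5p + 3q = 17.
Run the Euclidean algorithm on 5 and 3: 5 = 1·3 + 2, 3 = 1·2 + 1, 2 = 2·1 + 0.
Unwinding: 1 = 3 − 1·2 = 3 − (5 − 1·3) = −5 + 2·3, i.e. 5·(-1) + 3·2 = 1.
Multiplying through by 17: p = (-1)·17 = -17, q = 2·17 = 34 is a solution.
Shifting by a multiple of (3, −5) keeps it a solution: p = -17 + 6·3 = 1, q = 34 − 6·5 = 4.
Check: 25·1 + 15·4 = 25 + 60 = 85. ✓

p = 1, q = 4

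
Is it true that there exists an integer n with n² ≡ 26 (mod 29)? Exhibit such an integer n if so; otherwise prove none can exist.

No such integer exists.

Apply Euler's criterion with the prime 29: 26 is a quadratic residue iff 26^14 ≡ 1 (mod 29), and a non-residue iff it is ≡ −1.
Squaring successively (mod 29): 26^2 = 676 ≡ 9; 26^4 ≡ 9² = 81 ≡ 23; 26^8 ≡ 23² = 529 ≡ 7.
Since 14 = 8 + 4 + 2, 26^14 ≡ 7 · 23 · 9; multiplying out mod 29: 7·23 = 161 ≡ 16, then 16·9 = 144 ≡ 28. Thus 26^14 ≡ 28 ≡ −1 (mod 29).
By Euler's criterion 26 is a quadratic non-residue mod 29: no n satisfies n² ≡ 26 (mod 29).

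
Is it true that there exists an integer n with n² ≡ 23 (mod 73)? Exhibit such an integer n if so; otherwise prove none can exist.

n = 13 works: 13² = 169, and 169 − 23 = 146 = 2·73.

n = 13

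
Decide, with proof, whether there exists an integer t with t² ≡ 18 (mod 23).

Take t = 8. Then 8² = 64 = 2·23 + 18, so 8² ≡ 18 (mod 23).

t = 8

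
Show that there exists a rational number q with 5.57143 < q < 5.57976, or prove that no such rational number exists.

q = 106/19

Multiplying by 19: 19·5.57143 = 105.85717 and 19·5.57976 = 106.01544, so the integer 106 lies strictly between them.
Dividing back, 5.57143 < 106/19 < 5.57976, and 106/19 is rational.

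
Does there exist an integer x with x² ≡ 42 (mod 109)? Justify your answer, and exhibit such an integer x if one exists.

109 is prime, so by Euler's criterion 42 is a square mod 109 iff 42^((109−1)/2) = 42^54 ≡ 1 (mod 109).
Squaring successively (mod 109): 42^2 = 1764 ≡ 20; 42^4 ≡ 20² = 400 ≡ 73; 42^8 ≡ 73² = 5329 ≡ 97; 42^16 ≡ 97² = 9409 ≡ 35; 42^32 ≡ 35² = 1225 ≡ 26.
Since 54 = 32 + 16 + 4 + 2, 42^54 ≡ 26 · 35 · 73 · 20; multiplying out mod 109: 26·35 = 910 ≡ 38, then 38·73 = 2774 ≡ 49, then 49·20 = 980 ≡ 108. Thus 42^54 ≡ 108 ≡ −1 (mod 109).
By Euler's criterion 42 is a quadratic non-residue mod 109: no x satisfies x² ≡ 42 (mod 109).

There is no such integer.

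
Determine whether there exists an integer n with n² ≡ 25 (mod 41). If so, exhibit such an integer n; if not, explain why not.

Take n = 5. Then 5² = 25, and since 0 ≤ 25 < 41 this is already reduced: 5² ≡ 25 (mod 41).

n = 5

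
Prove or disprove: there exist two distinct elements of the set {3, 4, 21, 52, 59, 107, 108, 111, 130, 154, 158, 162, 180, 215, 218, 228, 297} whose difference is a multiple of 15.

3 and 108 are such a pair.

Reduce each element mod 15: 3↦3, 4↦4, 21↦6, 52↦7, 59↦14, 107↦2, 108↦3, 111↦6, 130↦10, 154↦4, 158↦8, 162↦12, 180↦0, 215↦5, 218↦8, 228↦3, 297↦12. The residue 3 repeats (at 3 and 108), and 108 − 3 = 105 = 7·15.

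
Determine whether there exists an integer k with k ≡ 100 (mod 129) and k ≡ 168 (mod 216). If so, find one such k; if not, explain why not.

Reduce both congruences modulo 3, which divides 129 and 216: they say k ≡ 100 (mod 3) and k ≡ 168 (mod 3).
However 100 ≡ 1 and 168 ≡ 0 (mod 3), and 1 ≠ 0.
Hence the system has no solution.

No such integer exists.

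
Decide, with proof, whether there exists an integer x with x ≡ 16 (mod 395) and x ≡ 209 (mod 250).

No, no such integer exists.

gcd(395, 250) = 5. If x ≡ 16 (mod 395) and x ≡ 209 (mod 250), then x ≡ 16 (mod 5) and x ≡ 209 (mod 5).
However 16 ≡ 1 and 209 ≡ 4 (mod 5), and 1 ≠ 4.
Therefore no such x exists.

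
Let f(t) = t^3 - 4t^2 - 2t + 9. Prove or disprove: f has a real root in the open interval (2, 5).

Yes, f has a root in the interval.

f(2) = -3 and f(5) = 24, which have opposite signs.
As a polynomial, f is continuous on every closed interval.
By the Intermediate Value Theorem f must vanish at some point of (2, 5).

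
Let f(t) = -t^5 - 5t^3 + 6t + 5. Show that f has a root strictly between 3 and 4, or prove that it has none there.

f(3) = -355 and f(4) = -1315, both negative, so a sign-change argument is unavailable; we show f keeps this sign on the whole interval.
Substitute t = 3 + u, where 0 < u < 1 on the interval. Expanding, f(3 + u) = -u^5 - 15u^4 - 95u^3 - 315u^2 - 534u - 355.
All 6 nonzero coefficients of this polynomial in u are negative; hence for u > 0 the value is a sum of negative terms (the constant -355 among them).
Therefore f(t) < 0 throughout (3, 4), and f has no zero there.

No such root exists.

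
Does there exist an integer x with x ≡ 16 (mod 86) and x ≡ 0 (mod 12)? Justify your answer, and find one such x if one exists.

The moduli are not coprime: gcd(86, 12) = 2. Compatibility requires 2 ∣ (0 − 16) = -16, which holds, so solutions exist.
Step through x = 16, 16 + 86, 16 + 2·86, …: the values 16, 102, 188, 274, 360 reduce mod 12 to 4, 6, 8, 10, 0. The value 360 hits 0.
Check: 360 mod 86 = 16, 360 mod 12 = 0. ✓

x = 360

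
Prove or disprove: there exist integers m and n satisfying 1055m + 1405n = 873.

Both 1055 and 1405 are divisible by gcd(1055, 1405) = 5, hence so is any combination 1055m + 1405n.
However 873 leaves remainder 3 on division by 5.
So the equation is unsolvable over ℤ.

There are no such integers.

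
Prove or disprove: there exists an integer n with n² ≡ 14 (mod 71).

71 is prime, so by Euler's criterion 14 is a square mod 71 iff 14^((71−1)/2) = 14^35 ≡ 1 (mod 71).
Squaring successively (mod 71): 14^2 = 196 ≡ 54; 14^4 ≡ 54² = 2916 ≡ 5; 14^8 ≡ 5² = 25 ≡ 25; 14^16 ≡ 25² = 625 ≡ 57; 14^32 ≡ 57² = 3249 ≡ 54.
Since 35 = 32 + 2 + 1, 14^35 ≡ 54 · 54 · 14; multiplying out mod 71: 54·54 = 2916 ≡ 5, then 5·14 = 70 ≡ 70. Thus 14^35 ≡ 70 ≡ −1 (mod 71).
The value −1 means 14 is a non-residue modulo 71, so n² ≡ 14 (mod 71) is impossible.

There is no such integer.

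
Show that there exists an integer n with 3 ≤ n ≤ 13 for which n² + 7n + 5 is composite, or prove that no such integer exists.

n = 10

At n = 10: 10² + 7·10 + 5 = 175 = 5·35, which is composite.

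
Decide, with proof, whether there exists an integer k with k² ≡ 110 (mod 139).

No such integer exists.

139 is prime, so by Euler's criterion 110 is a square mod 139 iff 110^((139−1)/2) = 110^69 ≡ 1 (mod 139).
Repeated squaring mod 139: 110^2 = 12100 ≡ 7; 110^4 ≡ 7² = 49 ≡ 49; 110^8 ≡ 49² = 2401 ≡ 38; 110^16 ≡ 38² = 1444 ≡ 54; 110^32 ≡ 54² = 2916 ≡ 136; 110^64 ≡ 136² = 18496 ≡ 9.
Since 69 = 64 + 4 + 1, 110^69 ≡ 9 · 49 · 110; multiplying out mod 139: 9·49 = 441 ≡ 24, then 24·110 = 2640 ≡ 138. Thus 110^69 ≡ 138 ≡ −1 (mod 139).
By Euler's criterion 110 is a quadratic non-residue mod 139: no k satisfies k² ≡ 110 (mod 139).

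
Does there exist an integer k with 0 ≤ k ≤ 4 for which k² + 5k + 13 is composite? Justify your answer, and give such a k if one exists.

At k = 4: 4² + 5·4 + 13 = 49 = 7·7, which is composite.

k = 4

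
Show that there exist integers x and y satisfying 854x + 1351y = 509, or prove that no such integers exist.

No, no such integers exist.

Both 854 and 1351 are divisible by gcd(854, 1351) = 7, hence so is any combination 854x + 1351y.
But 509 = 7·72 + 5, so 7 ∤ 509.
So the equation is unsolvable over ℤ.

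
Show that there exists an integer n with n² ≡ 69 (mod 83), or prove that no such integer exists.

n = 61 works: 61² = 3721, and 3721 − 69 = 3652 = 44·83.

n = 61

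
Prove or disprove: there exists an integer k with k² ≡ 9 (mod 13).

k = 10

Take k = 10. Then 10² = 100 = 7·13 + 9, so 10² ≡ 9 (mod 13).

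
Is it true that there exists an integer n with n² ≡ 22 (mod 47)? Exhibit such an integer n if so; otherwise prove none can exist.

Apply Euler's criterion with the prime 47: 22 is a quadratic residue iff 22^23 ≡ 1 (mod 47), and a non-residue iff it is ≡ −1.
Squaring successively (mod 47): 22^2 = 484 ≡ 14; 22^4 ≡ 14² = 196 ≡ 8; 22^8 ≡ 8² = 64 ≡ 17; 22^16 ≡ 17² = 289 ≡ 7.
Since 23 = 16 + 4 + 2 + 1, 22^23 ≡ 7 · 8 · 14 · 22; multiplying out mod 47: 7·8 = 56 ≡ 9, then 9·14 = 126 ≡ 32, then 32·22 = 704 ≡ 46. Thus 22^23 ≡ 46 ≡ −1 (mod 47).
By Euler's criterion 22 is a quadratic non-residue mod 47: no n satisfies n² ≡ 22 (mod 47).

There is no such integer.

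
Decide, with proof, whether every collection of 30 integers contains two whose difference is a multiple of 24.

Yes.

Each integer lies in one of the 24 residue classes modulo 24.
With 30 integers and only 24 classes, the pigeonhole principle forces two of them, say a and b, into the same class.
Equal remainders mean a − b ≡ 0 (mod 24), so 24 divides their difference.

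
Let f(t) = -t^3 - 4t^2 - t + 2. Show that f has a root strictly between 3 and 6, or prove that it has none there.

The endpoint values f(3) = -64 and f(6) = -364 are both negative. Claim: f(t) < 0 for every t in (3, 6).
Substitute t = 3 + u, where 0 < u < 3 on the interval. Expanding, f(3 + u) = -u^3 - 13u^2 - 52u - 64.
The nonzero coefficients here are all negative, so for u > 0 every term is negative (or zero), and the constant term -64 is strictly negative.
Therefore f(t) < 0 throughout (3, 6), and f has no zero there.

f has no root in that interval.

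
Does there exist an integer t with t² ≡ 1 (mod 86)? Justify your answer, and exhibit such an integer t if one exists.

t = 85 works: 85² = 7225, and 7225 − 1 = 7224 = 84·86.

t = 85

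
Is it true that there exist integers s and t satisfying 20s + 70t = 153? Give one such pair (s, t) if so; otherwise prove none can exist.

There are no such integers.

gcd(20, 70) = 10, so every integer of the form 20s + 70t is a multiple of 10.
But 153 = 10·15 + 3, so 10 ∤ 153.
Hence no integers s, t satisfy the equation.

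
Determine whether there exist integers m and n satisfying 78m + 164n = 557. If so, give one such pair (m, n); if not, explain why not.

No such integers exist.

gcd(78, 164) = 2, so every integer of the form 78m + 164n is a multiple of 2.
But 557 is not a multiple of 2 (it leaves remainder 1).
So the equation is unsolvable over ℤ.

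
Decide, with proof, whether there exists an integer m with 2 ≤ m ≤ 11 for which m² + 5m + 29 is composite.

m = 9

At m = 9: 9² + 5·9 + 29 = 155 = 5·31, which is composite.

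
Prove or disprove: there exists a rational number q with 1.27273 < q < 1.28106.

q = 23/18

Scale by 18: the interval becomes (22.90914, 23.05908), which contains the integer 23.
Hence 23/18 is a rational number with 1.27273 < 23/18 < 1.28106.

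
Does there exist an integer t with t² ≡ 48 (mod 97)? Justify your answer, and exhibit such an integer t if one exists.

t = 40

Take t = 40. Then 40² = 1600 = 16·97 + 48, so 40² ≡ 48 (mod 97).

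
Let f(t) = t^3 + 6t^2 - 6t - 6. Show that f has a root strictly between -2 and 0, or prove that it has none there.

Yes, f has a root in the interval.

f(-2) = 22 and f(0) = -6, which have opposite signs.
f is continuous everywhere (it is a polynomial), in particular on [-2, 0].
By the Intermediate Value Theorem, f takes the value 0 somewhere in the open interval.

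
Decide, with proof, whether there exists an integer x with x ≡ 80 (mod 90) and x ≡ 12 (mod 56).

Here gcd(90, 56) = 2, and both 80 and 12 leave remainder 0 mod 2, so the system is consistent.
Write x = 80 + 90t. Then 90t ≡ 12 − 80 ≡ 44 (mod 56); dividing through by 2 gives 45t ≡ 22 (mod 28).
45 ≡ 17 (mod 28), so this reads 17t ≡ 22 (mod 28). Invert 17 mod 28 by the Euclidean algorithm: 28 = 1·17 + 11, 17 = 1·11 + 6, 11 = 1·6 + 5, 6 = 1·5 + 1, 5 = 5·1 + 0; back-substituting, 1 = 6 − 1·5 = 6 − (11 − 1·6) = −11 + 2·6 = −11 + 2·(17 − 1·11) = 2·17 − 3·11 = 2·17 − 3·(28 − 1·17) = −3·28 + 5·17. Hence 17·5 ≡ 1, so 17⁻¹ ≡ 5 (mod 28).
Therefore t ≡ 5·22 = 110 ≡ 26 (mod 28).
Then x = 80 + 90·26 = 2420.
Indeed 2420 ≡ 80 (mod 90) and 2420 ≡ 12 (mod 56).

x = 2420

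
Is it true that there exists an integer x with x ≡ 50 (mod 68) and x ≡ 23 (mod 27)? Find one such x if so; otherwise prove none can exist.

The moduli 68 and 27 are coprime, so by the Chinese Remainder Theorem a unique solution modulo 1836 exists.
Any solution of the first congruence is x = 50 + 68t; substituting into the second, 68t ≡ 23 − 50 ≡ 0 (mod 27).
68 ≡ 14 (mod 27), so this reads 14t ≡ 0 (mod 27). t = 0 satisfies this.
Taking t = 0 gives x = 50 + 68·0 = 50.
Indeed 50 ≡ 50 (mod 68) and 50 ≡ 23 (mod 27).

x = 50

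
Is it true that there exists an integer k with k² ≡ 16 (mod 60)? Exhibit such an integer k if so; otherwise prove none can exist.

Take k = 4. Then 4² = 16, and since 0 ≤ 16 < 60 this is already reduced: 4² ≡ 16 (mod 60).

k = 4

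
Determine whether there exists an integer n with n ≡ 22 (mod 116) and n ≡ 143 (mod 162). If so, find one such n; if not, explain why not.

No, no such integer exists.

Reduce both congruences modulo 2, which divides 116 and 162: they say n ≡ 22 (mod 2) and n ≡ 143 (mod 2).
However 22 ≡ 0 and 143 ≡ 1 (mod 2), and 0 ≠ 1.
Hence the system has no solution.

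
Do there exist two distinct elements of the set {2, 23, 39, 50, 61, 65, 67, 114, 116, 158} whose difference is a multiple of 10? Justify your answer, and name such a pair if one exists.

No such pair exists.

Reduce each element modulo 10: 2↦2, 23↦3, 39↦9, 50↦0, 61↦1, 65↦5, 67↦7, 114↦4, 116↦6, 158↦8.
All 10 residues are distinct, so no two elements differ by a multiple of 10.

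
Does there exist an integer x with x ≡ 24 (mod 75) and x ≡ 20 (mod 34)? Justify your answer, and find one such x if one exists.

x = 1074

gcd(75, 34) = 1, so the Chinese Remainder Theorem guarantees exactly one residue class mod 2550 satisfying both.
Write x = 24 + 75t and require 24 + 75t ≡ 20 (mod 34), i.e. 75t ≡ 30 (mod 34).
75 ≡ 7 (mod 34), so this reads 7t ≡ 30 (mod 34). To invert 7 modulo 34: 34 = 4·7 + 6, 7 = 1·6 + 1, 6 = 6·1 + 0, and unwinding, 1 = 7 − 1·6 = 7 − (34 − 4·7) = −34 + 5·7. Thus 7⁻¹ ≡ 5 (mod 34).
Therefore t ≡ 5·30 = 150 ≡ 14 (mod 34).
Taking t = 14 gives x = 24 + 75·14 = 1074.
Verify: 1074 = 14·75 + 24 and 1074 = 31·34 + 20. ✓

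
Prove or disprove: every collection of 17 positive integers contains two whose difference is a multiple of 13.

Partition the integers by their residue mod 13; there are 13 classes.
With 17 integers and only 13 classes, the pigeonhole principle forces two of them, say a and b, into the same class.
Their difference a − b is then a multiple of 13.

True.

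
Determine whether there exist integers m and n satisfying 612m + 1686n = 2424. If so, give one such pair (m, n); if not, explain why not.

Every value of 612m + 1686n is a multiple of gcd(612, 1686) = 6; since 6 ∣ 2424, solutions exist.
Dividing through by 6 reduces the equation to 102m + 281n = 404.
Run the Euclidean algorithm on 281 and 102: 281 = 2·102 + 77, 102 = 1·77 + 25, 77 = 3·25 + 2, 25 = 12·2 + 1, 2 = 2·1 + 0.
Back-substituting, 1 = 25 − 12·2 = 25 − 12·(77 − 3·25) = −12·77 + 37·25 = −12·77 + 37·(102 − 1·77) = 37·102 − 49·77 = 37·102 − 49·(281 − 2·102) = −49·281 + 135·102; that is, 102·135 + 281·(-49) = 1.
Scaling by 404 gives the particular solution (m, n) = (54540, -19796).
Shifting by a multiple of (281, −102) keeps it a solution: m = 54540 − 194·281 = 26, n = -19796 + 194·102 = -8.
Check: 612·26 + 1686·(-8) = 15912 − 13488 = 2424. ✓

m = 26, n = -8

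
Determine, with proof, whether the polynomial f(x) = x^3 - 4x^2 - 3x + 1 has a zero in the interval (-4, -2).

No such root exists.

f(-4) = -115 and f(-2) = -17, both negative, so a sign-change argument is unavailable; we show f keeps this sign on the whole interval.
Shift to the endpoint -2: with x = -2 − u (0 < u < 2), one computes f(-2 − u) = -u^3 - 10u^2 - 25u - 17.
The nonzero coefficients here are all negative, so for u > 0 every term is negative (or zero), and the constant term -17 is strictly negative.
So f is strictly negative on (-4, -2); no root exists in the interval.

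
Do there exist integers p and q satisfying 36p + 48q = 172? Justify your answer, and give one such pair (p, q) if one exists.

Any value of 36p + 48q is a multiple of gcd(36, 48) = 12.
But 172 is not a multiple of 12 (it leaves remainder 4).
So the equation is unsolvable over ℤ.

There are no such integers.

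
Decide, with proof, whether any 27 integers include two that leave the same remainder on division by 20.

Yes.

Partition the integers by their residue mod 20; there are 20 classes.
Since 27 > 20, two of the 27 integers must share a residue class by the pigeonhole principle; call them a and b.
So a and b have equal remainders mod 20, which is exactly what was to be shown.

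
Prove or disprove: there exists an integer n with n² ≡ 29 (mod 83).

Take n = 19. Then 19² = 361 = 4·83 + 29, so 19² ≡ 29 (mod 83).

n = 19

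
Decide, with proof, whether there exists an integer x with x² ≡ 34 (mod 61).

x = 20

x = 20 works: 20² = 400, and 400 − 34 = 366 = 6·61.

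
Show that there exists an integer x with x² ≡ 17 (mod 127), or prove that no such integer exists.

x = 12 works: 12² = 144, and 144 − 17 = 127 = 1·127.

x = 12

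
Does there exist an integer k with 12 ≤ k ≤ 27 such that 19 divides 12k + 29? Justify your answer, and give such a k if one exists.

At k = 15 we get 12·15 + 29 = 209, and 209 = 19·11.

k = 15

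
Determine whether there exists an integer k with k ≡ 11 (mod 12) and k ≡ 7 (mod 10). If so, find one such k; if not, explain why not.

k = 47

Here gcd(12, 10) = 2, and both 11 and 7 leave remainder 1 mod 2, so the system is consistent.
Step through k = 11, 11 + 12, 11 + 2·12, …: the values 11, 23, 35, 47 reduce mod 10 to 1, 3, 5, 7. The value 47 hits 7.
Indeed 47 ≡ 11 (mod 12) and 47 ≡ 7 (mod 10).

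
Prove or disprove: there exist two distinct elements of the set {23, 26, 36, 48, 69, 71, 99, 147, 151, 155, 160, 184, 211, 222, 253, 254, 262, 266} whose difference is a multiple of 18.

Two integers differ by a multiple of 18 exactly when they have the same residue mod 18. The residues are 23↦5, 26↦8, 36↦0, 48↦12, 69↦15, 71↦17, 99↦9, 147↦3, 151↦7, 155↦11, 160↦16, 184↦4, 211↦13, 222↦6, 253↦1, 254↦2, 262↦10, 266↦14.
No residue repeats among the 18 elements, so no pair has difference ≡ 0 (mod 18).

There is no such pair.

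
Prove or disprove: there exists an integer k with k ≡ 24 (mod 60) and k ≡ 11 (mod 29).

gcd(60, 29) = 1, so the Chinese Remainder Theorem guarantees exactly one residue class mod 1740 satisfying both.
Write k = 24 + 60t and require 24 + 60t ≡ 11 (mod 29), i.e. 60t ≡ 16 (mod 29).
60 ≡ 2 (mod 29), so this reads 2t ≡ 16 (mod 29). To invert 2 modulo 29: 29 = 14·2 + 1, 2 = 2·1 + 0, and unwinding, 1 = 29 − 14·2. Thus 2⁻¹ ≡ -14 ≡ 15 (mod 29).
Therefore t ≡ 15·16 = 240 ≡ 8 (mod 29).
Taking t = 8 gives k = 24 + 60·8 = 504.
Verify: 504 = 8·60 + 24 and 504 = 17·29 + 11. ✓

k = 504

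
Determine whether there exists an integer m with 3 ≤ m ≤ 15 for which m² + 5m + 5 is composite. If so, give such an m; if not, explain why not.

At m = 12: 12² + 5·12 + 5 = 209 = 11·19, which is composite.

m = 12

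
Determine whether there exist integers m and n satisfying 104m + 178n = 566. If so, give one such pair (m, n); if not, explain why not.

Since gcd(104, 178) = 2 and 566 = 2·283, Bézout's identity guarantees a solution.
Dividing through by 2 reduces the equation to 52m + 89n = 283.
Run the Euclidean algorithm on 89 and 52: 89 = 1·52 + 37, 52 = 1·37 + 15, 37 = 2·15 + 7, 15 = 2·7 + 1, 7 = 7·1 + 0.
Unwinding: 1 = 15 − 2·7 = 15 − 2·(37 − 2·15) = −2·37 + 5·15 = −2·37 + 5·(52 − 1·37) = 5·52 − 7·37 = 5·52 − 7·(89 − 1·52) = −7·89 + 12·52, i.e. 52·12 + 89·(-7) = 1.
Multiplying through by 283: m = 12·283 = 3396, n = (-7)·283 = -1981 is a solution.
The general solution is m = 3396 + 89k, n = -1981 − 52k; taking k = -38 gives the smaller pair m = 14, n = -5.
Indeed 104·14 + 178·(-5) = 1456 − 890 = 566.

m = 14, n = -5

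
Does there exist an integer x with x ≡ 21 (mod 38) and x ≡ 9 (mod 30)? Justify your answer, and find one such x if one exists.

The moduli are not coprime: gcd(38, 30) = 2. Compatibility requires 2 ∣ (9 − 21) = -12, which holds, so solutions exist.
Step through x = 21, 21 + 38, 21 + 2·38, …: the values 21, 59, 97, 135, 173, 211, 249 reduce mod 30 to 21, 29, 7, 15, 23, 1, 9. The value 249 hits 9.
Check: 249 mod 38 = 21, 249 mod 30 = 9. ✓

x = 249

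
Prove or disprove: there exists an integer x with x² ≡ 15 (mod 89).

There is no such integer.

Apply Euler's criterion with the prime 89: 15 is a quadratic residue iff 15^44 ≡ 1 (mod 89), and a non-residue iff it is ≡ −1.
Repeated squaring mod 89: 15^2 = 225 ≡ 47; 15^4 ≡ 47² = 2209 ≡ 73; 15^8 ≡ 73² = 5329 ≡ 78; 15^16 ≡ 78² = 6084 ≡ 32; 15^32 ≡ 32² = 1024 ≡ 45.
Since 44 = 32 + 8 + 4, 15^44 ≡ 45 · 78 · 73; multiplying out mod 89: 45·78 = 3510 ≡ 39, then 39·73 = 2847 ≡ 88. Thus 15^44 ≡ 88 ≡ −1 (mod 89).
The value −1 means 15 is a non-residue modulo 89, so x² ≡ 15 (mod 89) is impossible.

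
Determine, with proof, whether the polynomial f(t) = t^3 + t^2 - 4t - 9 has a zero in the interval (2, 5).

Such a root exists.

f(2) = -5 and f(5) = 121, which have opposite signs.
As a polynomial, f is continuous on every closed interval.
By the Intermediate Value Theorem f must vanish at some point of (2, 5).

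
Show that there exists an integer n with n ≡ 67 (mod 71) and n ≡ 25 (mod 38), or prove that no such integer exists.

n = 1203

Since 71 and 38 share no common factor, CRT says the pair of congruences has a solution (unique mod 2698).
Write n = 67 + 71t and require 67 + 71t ≡ 25 (mod 38), i.e. 71t ≡ 34 (mod 38).
71 ≡ 33 (mod 38), so this reads 33t ≡ 34 (mod 38). To invert 33 modulo 38: 38 = 1·33 + 5, 33 = 6·5 + 3, 5 = 1·3 + 2, 3 = 1·2 + 1, 2 = 2·1 + 0, and unwinding, 1 = 3 − 1·2 = 3 − (5 − 1·3) = −5 + 2·3 = −5 + 2·(33 − 6·5) = 2·33 − 13·5 = 2·33 − 13·(38 − 1·33) = −13·38 + 15·33. Thus 33⁻¹ ≡ 15 (mod 38).
Therefore t ≡ 15·34 = 510 ≡ 16 (mod 38).
With t = 16: n = 67 + 71·16 = 1203.
Verify: 1203 = 16·71 + 67 and 1203 = 31·38 + 25. ✓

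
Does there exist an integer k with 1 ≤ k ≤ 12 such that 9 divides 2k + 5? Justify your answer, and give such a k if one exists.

At k = 1 the value 7 is not a multiple of 9. At k = 2 we get 2·2 + 5 = 9, and 9 = 9·1.

k = 2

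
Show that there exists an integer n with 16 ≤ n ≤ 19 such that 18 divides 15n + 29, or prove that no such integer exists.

No, no such integer n in that range exists.

At n = 16, 15·16 + 29 = 269 ≡ 17 (mod 18), and each step in n adds 15, giving residues 17, 14, 11, 8 for n = 16, 17, 18, 19.
None is 0, so 18 never divides 15n + 29 on this range.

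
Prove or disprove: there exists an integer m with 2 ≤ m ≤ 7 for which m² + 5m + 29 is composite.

m = 4

At m = 4: 4² + 5·4 + 29 = 65 = 5·13, which is composite.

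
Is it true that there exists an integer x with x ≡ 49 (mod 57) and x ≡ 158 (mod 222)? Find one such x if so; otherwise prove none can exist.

Reduce both congruences modulo 3, which divides 57 and 222: they say x ≡ 49 (mod 3) and x ≡ 158 (mod 3).
These are incompatible: 49 − 158 = -109 is not divisible by 3.
So no integer satisfies both congruences.

No such integer exists.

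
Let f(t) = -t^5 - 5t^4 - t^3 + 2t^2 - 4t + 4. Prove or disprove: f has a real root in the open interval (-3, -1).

f(-3) = -101 and f(-1) = 7, which have opposite signs.
f is continuous everywhere (it is a polynomial), in particular on [-3, -1].
By the Intermediate Value Theorem, f takes the value 0 somewhere in the open interval.

Such a root exists.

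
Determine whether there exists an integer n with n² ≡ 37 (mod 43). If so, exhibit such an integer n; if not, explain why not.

43 is prime, so by Euler's criterion 37 is a square mod 43 iff 37^((43−1)/2) = 37^21 ≡ 1 (mod 43).
Repeated squaring mod 43: 37^2 = 1369 ≡ 36; 37^4 ≡ 36² = 1296 ≡ 6; 37^8 ≡ 6² = 36 ≡ 36; 37^16 ≡ 36² = 1296 ≡ 6.
Since 21 = 16 + 4 + 1, 37^21 ≡ 6 · 6 · 37; multiplying out mod 43: 6·6 = 36 ≡ 36, then 36·37 = 1332 ≡ 42. Thus 37^21 ≡ 42 ≡ −1 (mod 43).
The value −1 means 37 is a non-residue modulo 43, so n² ≡ 37 (mod 43) is impossible.

No such integer exists.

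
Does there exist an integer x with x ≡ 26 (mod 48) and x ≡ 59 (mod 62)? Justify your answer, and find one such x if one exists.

No such integer exists.

gcd(48, 62) = 2. If x ≡ 26 (mod 48) and x ≡ 59 (mod 62), then x ≡ 26 (mod 2) and x ≡ 59 (mod 2).
These are incompatible: 26 − 59 = -33 is not divisible by 2.
Hence the system has no solution.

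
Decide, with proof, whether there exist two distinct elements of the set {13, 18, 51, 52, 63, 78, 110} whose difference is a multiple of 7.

Reduce each element modulo 7: 13↦6, 18↦4, 51↦2, 52↦3, 63↦0, 78↦1, 110↦5.
These 7 residues are pairwise different, hence no difference of two elements is divisible by 7.

There is no such pair.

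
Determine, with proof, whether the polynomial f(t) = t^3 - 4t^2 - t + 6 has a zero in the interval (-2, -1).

Such a root exists.

f(-2) = -16 and f(-1) = 2, which have opposite signs.
Since f is a polynomial it is continuous on [-2, -1].
By the Intermediate Value Theorem f must vanish at some point of (-2, -1).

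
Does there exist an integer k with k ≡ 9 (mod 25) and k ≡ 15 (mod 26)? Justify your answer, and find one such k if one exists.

The moduli 25 and 26 are coprime, so by the Chinese Remainder Theorem a unique solution modulo 650 exists.
Write k = 9 + 25t and require 9 + 25t ≡ 15 (mod 26), i.e. 25t ≡ 6 (mod 26).
Invert 25 mod 26 by the Euclidean algorithm: 26 = 1·25 + 1, 25 = 25·1 + 0; back-substituting, 1 = 26 − 1·25. Hence 25·(-1) ≡ 1, so 25⁻¹ ≡ -1 ≡ 25 (mod 26).
Therefore t ≡ 25·6 = 150 ≡ 20 (mod 26).
With t = 20: k = 9 + 25·20 = 509.
Verify: 509 = 20·25 + 9 and 509 = 19·26 + 15. ✓

k = 509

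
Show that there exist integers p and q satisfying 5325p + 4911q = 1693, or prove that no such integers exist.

gcd(5325, 4911) = 3, so every integer of the form 5325p + 4911q is a multiple of 3.
However 1693 leaves remainder 1 on division by 3.
So the equation is unsolvable over ℤ.

There are no such integers.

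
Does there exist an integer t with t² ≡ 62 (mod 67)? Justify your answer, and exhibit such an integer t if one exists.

Take t = 14. Then 14² = 196 = 2·67 + 62, so 14² ≡ 62 (mod 67).

t = 14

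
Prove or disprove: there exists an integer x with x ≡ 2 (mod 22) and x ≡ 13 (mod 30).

No such integer exists.

Both moduli are multiples of 2 = gcd(22, 30), so any solution would satisfy x ≡ 2 and x ≡ 13 modulo 2 simultaneously.
However 2 ≡ 0 and 13 ≡ 1 (mod 2), and 0 ≠ 1.
So no integer satisfies both congruences.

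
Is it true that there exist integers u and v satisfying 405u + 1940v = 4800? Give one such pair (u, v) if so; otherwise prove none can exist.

Since gcd(405, 1940) = 5 and 4800 = 5·960, Bézout's identity guarantees a solution.
Dividing through by 5 reduces the equation to 81u + 388v = 960.
Euclidean algorithm: 388 = 4·81 + 64, 81 = 1·64 + 17, 64 = 3·17 + 13, 17 = 1·13 + 4, 13 = 3·4 + 1, 4 = 4·1 + 0.
Working back up the chain: 1 = 13 − 3·4 = 13 − 3·(17 − 1·13) = −3·17 + 4·13 = −3·17 + 4·(64 − 3·17) = 4·64 − 15·17 = 4·64 − 15·(81 − 1·64) = −15·81 + 19·64 = −15·81 + 19·(388 − 4·81) = 19·388 − 91·81. So 81·(-91) + 388·19 = 1.
Times 960: 81·(-87360) + 388·18240 = 960, so (-87360, 18240) solves it.
Shifting by a multiple of (388, −81) keeps it a solution: u = -87360 + 226·388 = 328, v = 18240 − 226·81 = -66.
Indeed 405·328 + 1940·(-66) = 132840 − 128040 = 4800.

u = 328, v = -66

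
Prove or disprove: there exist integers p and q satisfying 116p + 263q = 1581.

Since gcd(116, 263) = 1, every integer is an integer combination of 116 and 263.
Dividing repeatedly: 263 = 2·116 + 31, 116 = 3·31 + 23, 31 = 1·23 + 8, 23 = 2·8 + 7, 8 = 1·7 + 1, 7 = 7·1 + 0.
Working back up the chain: 1 = 8 − 1·7 = 8 − (23 − 2·8) = −23 + 3·8 = −23 + 3·(31 − 1·23) = 3·31 − 4·23 = 3·31 − 4·(116 − 3·31) = −4·116 + 15·31 = −4·116 + 15·(263 − 2·116) = 15·263 − 34·116. So 116·(-34) + 263·15 = 1.
Scaling by 1581 gives the particular solution (p, q) = (-53754, 23715).
Shifting by a multiple of (263, −116) keeps it a solution: p = -53754 + 205·263 = 161, q = 23715 − 205·116 = -65.
Check: 116·161 + 263·(-65) = 18676 − 17095 = 1581. ✓

p = 161, q = -65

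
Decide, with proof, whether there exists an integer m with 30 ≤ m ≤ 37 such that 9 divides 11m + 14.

No such integer m in that range exists.

The values of 11m + 14 for m = 30, 31, …, 37 are 344, 355, 366, 377, 388, 399, 410, 421; reduced mod 9 these are 2, 4, 6, 8, 1, 3, 5, 7.
The residue 0 does not occur, so no m in [30, 37] makes 11m + 14 a multiple of 9.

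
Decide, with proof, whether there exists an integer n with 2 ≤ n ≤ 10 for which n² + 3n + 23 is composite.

At n = 6: 6² + 3·6 + 23 = 77 = 7·11, which is composite.

n = 6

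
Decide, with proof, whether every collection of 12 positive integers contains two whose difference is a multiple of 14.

No; for instance {25, 26, 27, 28, 29, 30, 31, 32, 33, 34, 35, 36} is a counterexample.

Take the 12 consecutive integers 25, 26, …, 36: their residues mod 14 are all distinct because 12 ≤ 14.
Any two of them differ by at most 11 < 14 and by at least 1, so no difference is a multiple of 14.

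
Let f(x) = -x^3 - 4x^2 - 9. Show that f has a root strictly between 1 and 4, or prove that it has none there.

f(1) = -14 and f(4) = -137, both negative, so a sign-change argument is unavailable; we show f keeps this sign on the whole interval.
Substitute x = 1 + u, where 0 < u < 3 on the interval. Expanding, f(1 + u) = -u^3 - 7u^2 - 11u - 14.
The nonzero coefficients here are all negative, so for u > 0 every term is negative (or zero), and the constant term -14 is strictly negative.
Therefore f(x) < 0 throughout (1, 4), and f has no zero there.

f has no root in that interval.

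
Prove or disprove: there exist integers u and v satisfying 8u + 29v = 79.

8 and 29 are coprime, so 8u + 29v ranges over all of ℤ.
Euclidean algorithm: 29 = 3·8 + 5, 8 = 1·5 + 3, 5 = 1·3 + 2, 3 = 1·2 + 1, 2 = 2·1 + 0.
Back-substituting, 1 = 3 − 1·2 = 3 − (5 − 1·3) = −5 + 2·3 = −5 + 2·(8 − 1·5) = 2·8 − 3·5 = 2·8 − 3·(29 − 3·8) = −3·29 + 11·8; that is, 8·11 + 29·(-3) = 1.
Multiplying through by 79: u = 11·79 = 869, v = (-3)·79 = -237 is a solution.
The general solution is u = 869 + 29k, v = -237 − 8k; taking k = -29 gives the smaller pair u = 28, v = -5.
Check: 8·28 + 29·(-5) = 224 − 145 = 79. ✓

u = 28, v = -5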